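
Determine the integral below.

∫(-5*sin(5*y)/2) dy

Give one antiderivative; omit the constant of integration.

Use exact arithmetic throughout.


Answer: cos(5*y)/2.


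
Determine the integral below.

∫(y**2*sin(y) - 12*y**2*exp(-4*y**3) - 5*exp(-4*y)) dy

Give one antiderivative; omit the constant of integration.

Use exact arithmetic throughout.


Answer: -y**2*cos(y) + 2*y*sin(y) + 2*cos(y) + exp(-4*y**3) + 5*exp(-4*y)/4.


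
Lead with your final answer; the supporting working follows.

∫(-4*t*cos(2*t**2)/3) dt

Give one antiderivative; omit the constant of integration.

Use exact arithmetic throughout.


The answer is -sin(2*t**2)/3.
Step 1. Substitute u = t**2, turning ∫(-4*t*cos(2*t**2)/3) dt into ∫(-2*cos(2*u)/3) du: now ∫(-2*cos(2*u)/3) du.
Step 2. Evaluate the standard form: now -sin(2*u)/3.
Step 3. Substitute back u = t**2: now -sin(2*t**2)/3.
Answer: -sin(2*t**2)/3.


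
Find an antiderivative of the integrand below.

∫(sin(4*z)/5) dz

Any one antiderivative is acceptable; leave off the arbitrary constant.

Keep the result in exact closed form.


Answer: -cos(4*z)/20.


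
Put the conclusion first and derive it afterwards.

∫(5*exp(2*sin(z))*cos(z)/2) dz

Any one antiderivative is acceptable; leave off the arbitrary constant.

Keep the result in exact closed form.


The answer is 5*exp(2*sin(z))/4.
Step 1. Substitute u = sin(z), turning ∫(5*exp(2*sin(z))*cos(z)/2) dz into ∫(5*exp(2*u)/2) du: now ∫(5*exp(2*u)/2) du.
Step 2. Evaluate the standard form: now 5*exp(2*u)/4.
Step 3. Substitute back u = sin(z): now 5*exp(2*sin(z))/4.
Answer: 5*exp(2*sin(z))/4.


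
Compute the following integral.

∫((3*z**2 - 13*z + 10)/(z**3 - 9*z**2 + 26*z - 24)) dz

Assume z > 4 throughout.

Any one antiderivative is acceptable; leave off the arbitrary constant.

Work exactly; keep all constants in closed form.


Answer: 3*log(z - 4) + 2*log(z - 3) - 2*log(z - 2).


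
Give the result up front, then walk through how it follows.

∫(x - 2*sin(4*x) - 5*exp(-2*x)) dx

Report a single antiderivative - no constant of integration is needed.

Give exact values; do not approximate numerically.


The answer is x**2/2 + cos(4*x)/2 + 5*exp(-2*x)/2.
Step 1. Rewrite: now ∫(x) dx + ∫(-5*exp(-2*x)) dx + ∫(-2*sin(4*x)) dx.
Step 2. Evaluate the standard form: now x**2/2 + ∫(-5*exp(-2*x)) dx + ∫(-2*sin(4*x)) dx.
Step 3. Evaluate the standard form: now x**2/2 + ∫(-2*sin(4*x)) dx + 5*exp(-2*x)/2.
Step 4. Evaluate the standard form: now x**2/2 + cos(4*x)/2 + 5*exp(-2*x)/2.
Answer: x**2/2 + cos(4*x)/2 + 5*exp(-2*x)/2.


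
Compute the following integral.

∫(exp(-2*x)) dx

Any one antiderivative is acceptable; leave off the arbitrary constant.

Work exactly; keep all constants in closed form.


Answer: -exp(-2*x)/2.


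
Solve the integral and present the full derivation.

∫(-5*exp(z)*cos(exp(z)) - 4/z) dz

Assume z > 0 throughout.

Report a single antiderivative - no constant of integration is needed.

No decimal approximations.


Step 1. Rewrite: now ∫(-4/z) dz + ∫(-5*exp(z)*cos(exp(z))) dz.
Step 2. Substitute u = exp(z), turning ∫(-5*exp(z)*cos(exp(z))) dz into ∫(-5*cos(u)) du: now ∫(-4/z) dz + ∫(-5*cos(u)) du.
Step 3. Evaluate the standard form: now -5*sin(u) + ∫(-4/z) dz.
Step 4. Substitute back u = exp(z): now -5*sin(exp(z)) + ∫(-4/z) dz.
Step 5. Evaluate the standard form [assuming z > 0]: now -4*log(z) - 5*sin(exp(z)).
Answer: -4*log(z) - 5*sin(exp(z)).


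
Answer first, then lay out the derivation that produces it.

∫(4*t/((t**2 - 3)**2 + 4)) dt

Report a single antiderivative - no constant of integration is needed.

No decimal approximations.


The answer is atan(t**2/2 - 3/2).
Step 1. Substitute u = t**2 - 3, turning ∫(4*t/((t**2 - 3)**2 + 4)) dt into ∫(2/(u**2 + 4)) du: now ∫(2/(u**2 + 4)) du.
Step 2. Evaluate the standard form: now atan(u/2).
Step 3. Substitute back u = t**2 - 3: now atan(t**2/2 - 3/2).
Answer: atan(t**2/2 - 3/2).


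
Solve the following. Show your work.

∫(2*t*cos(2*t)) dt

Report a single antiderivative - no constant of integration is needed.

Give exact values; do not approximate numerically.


Step 1. Integrate ∫(2*t*cos(2*t)) dt by parts with u = t, dv = (2*cos(2*t)) dt, so v = sin(2*t): now t*sin(2*t) + ∫(-sin(2*t)) dt.
Step 2. Evaluate the standard form: now t*sin(2*t) + cos(2*t)/2.
Answer: t*sin(2*t) + cos(2*t)/2.


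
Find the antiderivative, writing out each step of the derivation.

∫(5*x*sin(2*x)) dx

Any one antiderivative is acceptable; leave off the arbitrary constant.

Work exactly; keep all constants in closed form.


Step 1. Integrate ∫(5*x*sin(2*x)) dx by parts with u = x, dv = (5*sin(2*x)) dx, so v = -5*cos(2*x)/2: now -5*x*cos(2*x)/2 + ∫(5*cos(2*x)/2) dx.
Step 2. Evaluate the standard form: now -5*x*cos(2*x)/2 + 5*sin(2*x)/4.
Answer: -5*x*cos(2*x)/2 + 5*sin(2*x)/4.


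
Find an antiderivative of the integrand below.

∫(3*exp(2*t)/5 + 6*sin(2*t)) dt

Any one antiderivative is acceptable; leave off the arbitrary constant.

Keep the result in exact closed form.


Answer: 3*exp(2*t)/10 - 3*cos(2*t).


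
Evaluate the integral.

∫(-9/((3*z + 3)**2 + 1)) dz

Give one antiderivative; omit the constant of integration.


Answer: -3*atan(3*z + 3).


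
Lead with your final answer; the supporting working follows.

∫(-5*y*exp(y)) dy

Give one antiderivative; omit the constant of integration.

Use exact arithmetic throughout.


The answer is -5*y*exp(y) + 5*exp(y).
Step 1. Integrate ∫(-5*y*exp(y)) dy by parts with u = y, dv = (-5*exp(y)) dy, so v = -5*exp(y): now -5*y*exp(y) + ∫(5*exp(y)) dy.
Step 2. Evaluate the standard form: now -5*y*exp(y) + 5*exp(y).
Answer: -5*y*exp(y) + 5*exp(y).


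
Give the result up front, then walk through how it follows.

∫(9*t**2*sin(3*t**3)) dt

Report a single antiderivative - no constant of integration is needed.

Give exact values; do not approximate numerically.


The answer is -cos(3*t**3).
Step 1. Substitute u = t**3, turning ∫(9*t**2*sin(3*t**3)) dt into ∫(3*sin(3*u)) du: now ∫(3*sin(3*u)) du.
Step 2. Evaluate the standard form: now -cos(3*u).
Step 3. Substitute back u = t**3: now -cos(3*t**3).
Answer: -cos(3*t**3).


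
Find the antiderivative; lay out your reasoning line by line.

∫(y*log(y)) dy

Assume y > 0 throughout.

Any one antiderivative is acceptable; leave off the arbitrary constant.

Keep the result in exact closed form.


Step 1. Integrate ∫(y*log(y)) dy by parts with u = log(y), dv = (y) dy, so v = y**2/2 [assuming y > 0]: now y**2*log(y)/2 + ∫(-y/2) dy.
Step 2. Evaluate the standard form: now y**2*log(y)/2 - y**2/4.
Answer: y**2*log(y)/2 - y**2/4.


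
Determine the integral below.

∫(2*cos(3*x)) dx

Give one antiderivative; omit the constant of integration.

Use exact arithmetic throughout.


Answer: 2*sin(3*x)/3.


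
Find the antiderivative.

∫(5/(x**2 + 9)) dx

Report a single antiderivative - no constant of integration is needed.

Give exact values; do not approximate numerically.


Answer: 5*atan(x/3)/3.


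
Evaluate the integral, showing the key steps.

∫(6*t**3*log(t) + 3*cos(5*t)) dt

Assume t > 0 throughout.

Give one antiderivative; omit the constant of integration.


Step 1. Rewrite: now ∫(6*t**3*log(t)) dt + ∫(3*cos(5*t)) dt.
Step 2. Evaluate the standard form: now 3*sin(5*t)/5 + ∫(6*t**3*log(t)) dt.
Step 3. Integrate ∫(6*t**3*log(t)) dt by parts with u = log(t), dv = (6*t**3) dt, so v = 3*t**4/2 [assuming t > 0]: now 3*t**4*log(t)/2 + 3*sin(5*t)/5 + ∫(-3*t**3/2) dt.
Step 4. Evaluate the standard form: now 3*t**4*log(t)/2 - 3*t**4/8 + 3*sin(5*t)/5.
Answer: 3*t**4*log(t)/2 - 3*t**4/8 + 3*sin(5*t)/5.


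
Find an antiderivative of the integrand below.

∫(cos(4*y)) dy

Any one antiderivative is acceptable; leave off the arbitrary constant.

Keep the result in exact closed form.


Answer: sin(4*y)/4.


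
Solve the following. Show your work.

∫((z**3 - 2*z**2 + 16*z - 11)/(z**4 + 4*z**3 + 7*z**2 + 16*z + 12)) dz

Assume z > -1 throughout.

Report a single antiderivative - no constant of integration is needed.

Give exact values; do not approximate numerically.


Step 1. Decompose ∫((z**3 - 2*z**2 + 16*z - 11)/(z**4 + 4*z**3 + 7*z**2 + 16*z + 12)) dz by partial fractions, (z**3 - 2*z**2 + 16*z - 11)/(z**4 + 4*z**3 + 7*z**2 + 16*z + 12) = 3/(z**2 + 4) + 4/(z + 3) - 3/(z + 1): now ∫(-3/(z + 1)) dz + ∫(4/(z + 3)) dz + ∫(3/(z**2 + 4)) dz.
Step 2. Evaluate the standard form [assuming z > -1]: now -3*log(z + 1) + ∫(4/(z + 3)) dz + ∫(3/(z**2 + 4)) dz.
Step 3. Evaluate the standard form [assuming z > -3]: now -3*log(z + 1) + 4*log(z + 3) + ∫(3/(z**2 + 4)) dz.
Step 4. Evaluate the standard form: now -3*log(z + 1) + 4*log(z + 3) + 3*atan(z/2)/2.
Answer: -3*log(z + 1) + 4*log(z + 3) + 3*atan(z/2)/2.


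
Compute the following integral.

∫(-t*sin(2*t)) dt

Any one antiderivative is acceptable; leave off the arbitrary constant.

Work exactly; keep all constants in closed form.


Answer: t*cos(2*t)/2 - sin(2*t)/4.


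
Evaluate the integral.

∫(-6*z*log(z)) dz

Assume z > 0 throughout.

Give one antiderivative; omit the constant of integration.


Answer: -3*z**2*log(z) + 3*z**2/2.


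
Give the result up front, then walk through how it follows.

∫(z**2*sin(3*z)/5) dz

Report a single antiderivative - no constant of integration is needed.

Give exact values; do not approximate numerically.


The answer is -z**2*cos(3*z)/15 + 2*z*sin(3*z)/45 + 2*cos(3*z)/135.
Step 1. Integrate ∫(z**2*sin(3*z)/5) dz by parts with u = z**2, dv = (sin(3*z)/5) dz, so v = -cos(3*z)/15: now -z**2*cos(3*z)/15 + ∫(2*z*cos(3*z)/15) dz.
Step 2. Integrate ∫(2*z*cos(3*z)/15) dz by parts with u = z, dv = (2*cos(3*z)/15) dz, so v = 2*sin(3*z)/45: now -z**2*cos(3*z)/15 + 2*z*sin(3*z)/45 + ∫(-2*sin(3*z)/45) dz.
Step 3. Evaluate the standard form: now -z**2*cos(3*z)/15 + 2*z*sin(3*z)/45 + 2*cos(3*z)/135.
Answer: -z**2*cos(3*z)/15 + 2*z*sin(3*z)/45 + 2*cos(3*z)/135.


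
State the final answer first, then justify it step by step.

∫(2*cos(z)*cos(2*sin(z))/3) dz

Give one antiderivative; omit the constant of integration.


The answer is sin(2*sin(z))/3.
Step 1. Substitute u = sin(z), turning ∫(2*cos(z)*cos(2*sin(z))/3) dz into ∫(2*cos(2*u)/3) du: now ∫(2*cos(2*u)/3) du.
Step 2. Evaluate the standard form: now sin(2*u)/3.
Step 3. Substitute back u = sin(z): now sin(2*sin(z))/3.
Answer: sin(2*sin(z))/3.


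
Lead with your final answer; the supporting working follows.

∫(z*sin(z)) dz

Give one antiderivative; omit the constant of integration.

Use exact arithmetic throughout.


The answer is -z*cos(z) + sin(z).
Step 1. Integrate ∫(z*sin(z)) dz by parts with u = z, dv = (sin(z)) dz, so v = -cos(z): now -z*cos(z) + ∫(cos(z)) dz.
Step 2. Evaluate the standard form: now -z*cos(z) + sin(z).
Answer: -z*cos(z) + sin(z).


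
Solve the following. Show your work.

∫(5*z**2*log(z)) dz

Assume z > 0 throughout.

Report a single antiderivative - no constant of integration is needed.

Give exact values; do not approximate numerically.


Step 1. Integrate ∫(5*z**2*log(z)) dz by parts with u = log(z), dv = (5*z**2) dz, so v = 5*z**3/3 [assuming z > 0]: now 5*z**3*log(z)/3 + ∫(-5*z**2/3) dz.
Step 2. Evaluate the standard form: now 5*z**3*log(z)/3 - 5*z**3/9.
Answer: 5*z**3*log(z)/3 - 5*z**3/9.


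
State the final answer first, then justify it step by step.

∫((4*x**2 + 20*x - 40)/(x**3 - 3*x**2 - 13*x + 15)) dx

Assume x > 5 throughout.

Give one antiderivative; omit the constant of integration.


The answer is 5*log(x - 5) + log(x - 1) - 2*log(x + 3).
Step 1. Decompose ∫((4*x**2 + 20*x - 40)/(x**3 - 3*x**2 - 13*x + 15)) dx by partial fractions, (4*x**2 + 20*x - 40)/(x**3 - 3*x**2 - 13*x + 15) = -2/(x + 3) + 1/(x - 1) + 5/(x - 5): now ∫(5/(x - 5)) dx + ∫(1/(x - 1)) dx + ∫(-2/(x + 3)) dx.
Step 2. Evaluate the standard form [assuming x > 5]: now 5*log(x - 5) + ∫(1/(x - 1)) dx + ∫(-2/(x + 3)) dx.
Step 3. Evaluate the standard form [assuming x > 1]: now 5*log(x - 5) + log(x - 1) + ∫(-2/(x + 3)) dx.
Step 4. Evaluate the standard form [assuming x > -3]: now 5*log(x - 5) + log(x - 1) - 2*log(x + 3).
Answer: 5*log(x - 5) + log(x - 1) - 2*log(x + 3).


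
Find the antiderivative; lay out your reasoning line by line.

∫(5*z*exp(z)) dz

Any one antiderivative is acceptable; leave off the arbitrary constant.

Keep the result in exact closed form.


Step 1. Integrate ∫(5*z*exp(z)) dz by parts with u = z, dv = (5*exp(z)) dz, so v = 5*exp(z): now 5*z*exp(z) + ∫(-5*exp(z)) dz.
Step 2. Evaluate the standard form: now 5*z*exp(z) - 5*exp(z).
Answer: 5*z*exp(z) - 5*exp(z).


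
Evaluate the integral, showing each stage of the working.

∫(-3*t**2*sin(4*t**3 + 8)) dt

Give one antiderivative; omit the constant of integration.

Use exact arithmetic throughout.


Step 1. Substitute u = t**3 + 2, turning ∫(-3*t**2*sin(4*t**3 + 8)) dt into ∫(-sin(4*u)) du: now ∫(-sin(4*u)) du.
Step 2. Evaluate the standard form: now cos(4*u)/4.
Step 3. Substitute back u = t**3 + 2: now cos(4*t**3 + 8)/4.
Answer: cos(4*t**3 + 8)/4.


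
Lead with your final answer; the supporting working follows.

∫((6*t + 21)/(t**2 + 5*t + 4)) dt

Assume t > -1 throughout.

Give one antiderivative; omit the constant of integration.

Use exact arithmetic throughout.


The answer is 5*log(t + 1) + log(t + 4).
Step 1. Decompose ∫((6*t + 21)/(t**2 + 5*t + 4)) dt by partial fractions, (6*t + 21)/(t**2 + 5*t + 4) = 1/(t + 4) + 5/(t + 1): now ∫(5/(t + 1)) dt + ∫(1/(t + 4)) dt.
Step 2. Evaluate the standard form [assuming t > -4]: now log(t + 4) + ∫(5/(t + 1)) dt.
Step 3. Evaluate the standard form [assuming t > -1]: now 5*log(t + 1) + log(t + 4).
Answer: 5*log(t + 1) + log(t + 4).


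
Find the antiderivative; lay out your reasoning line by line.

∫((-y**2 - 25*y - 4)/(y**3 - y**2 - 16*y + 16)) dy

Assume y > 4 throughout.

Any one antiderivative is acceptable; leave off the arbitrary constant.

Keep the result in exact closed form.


Step 1. Decompose ∫((-y**2 - 25*y - 4)/(y**3 - y**2 - 16*y + 16)) dy by partial fractions, (-y**2 - 25*y - 4)/(y**3 - y**2 - 16*y + 16) = 2/(y + 4) + 2/(y - 1) - 5/(y - 4): now ∫(-5/(y - 4)) dy + ∫(2/(y - 1)) dy + ∫(2/(y + 4)) dy.
Step 2. Evaluate the standard form [assuming y > 1]: now 2*log(y - 1) + ∫(-5/(y - 4)) dy + ∫(2/(y + 4)) dy.
Step 3. Evaluate the standard form [assuming y > -4]: now 2*log(y - 1) + 2*log(y + 4) + ∫(-5/(y - 4)) dy.
Step 4. Evaluate the standard form [assuming y > 4]: now -5*log(y - 4) + 2*log(y - 1) + 2*log(y + 4).
Answer: -5*log(y - 4) + 2*log(y - 1) + 2*log(y + 4).


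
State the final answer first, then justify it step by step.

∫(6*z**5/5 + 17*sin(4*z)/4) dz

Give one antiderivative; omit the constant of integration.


The answer is z**6/5 - 17*cos(4*z)/16.
Step 1. Rewrite: now ∫(6*z**5/5) dz + ∫(17*sin(4*z)/4) dz.
Step 2. Evaluate the standard form: now z**6/5 + ∫(17*sin(4*z)/4) dz.
Step 3. Evaluate the standard form: now z**6/5 - 17*cos(4*z)/16.
Answer: z**6/5 - 17*cos(4*z)/16.


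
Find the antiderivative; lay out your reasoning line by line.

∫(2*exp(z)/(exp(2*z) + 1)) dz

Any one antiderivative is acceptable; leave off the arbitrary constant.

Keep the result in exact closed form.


Step 1. Substitute u = exp(z), turning ∫(2*exp(z)/(exp(2*z) + 1)) dz into ∫(2/(u**2 + 1)) du: now ∫(2/(u**2 + 1)) du.
Step 2. Evaluate the standard form: now 2*atan(u).
Step 3. Substitute back u = exp(z): now 2*atan(exp(z)).
Answer: 2*atan(exp(z)).


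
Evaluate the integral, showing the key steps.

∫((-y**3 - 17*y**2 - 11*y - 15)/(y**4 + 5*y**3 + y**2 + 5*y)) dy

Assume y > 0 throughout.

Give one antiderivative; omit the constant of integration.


Step 1. Decompose ∫((-y**3 - 17*y**2 - 11*y - 15)/(y**4 + 5*y**3 + y**2 + 5*y)) dy by partial fractions, (-y**3 - 17*y**2 - 11*y - 15)/(y**4 + 5*y**3 + y**2 + 5*y) = -2/(y**2 + 1) + 2/(y + 5) - 3/y: now ∫(-3/y) dy + ∫(2/(y + 5)) dy + ∫(-2/(y**2 + 1)) dy.
Step 2. Evaluate the standard form [assuming y > -5]: now 2*log(y + 5) + ∫(-3/y) dy + ∫(-2/(y**2 + 1)) dy.
Step 3. Evaluate the standard form [assuming y > 0]: now -3*log(y) + 2*log(y + 5) + ∫(-2/(y**2 + 1)) dy.
Step 4. Evaluate the standard form: now -3*log(y) + 2*log(y + 5) - 2*atan(y).
Answer: -3*log(y) + 2*log(y + 5) - 2*atan(y).


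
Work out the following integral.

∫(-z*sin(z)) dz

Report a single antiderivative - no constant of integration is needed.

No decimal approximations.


Answer: z*cos(z) - sin(z).


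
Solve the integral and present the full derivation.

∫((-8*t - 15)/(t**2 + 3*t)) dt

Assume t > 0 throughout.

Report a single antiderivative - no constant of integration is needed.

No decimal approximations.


Step 1. Decompose ∫((-8*t - 15)/(t**2 + 3*t)) dt by partial fractions, (-8*t - 15)/(t**2 + 3*t) = -3/(t + 3) - 5/t: now ∫(-5/t) dt + ∫(-3/(t + 3)) dt.
Step 2. Evaluate the standard form [assuming t > 0]: now -5*log(t) + ∫(-3/(t + 3)) dt.
Step 3. Evaluate the standard form [assuming t > -3]: now -5*log(t) - 3*log(t + 3).
Answer: -5*log(t) - 3*log(t + 3).


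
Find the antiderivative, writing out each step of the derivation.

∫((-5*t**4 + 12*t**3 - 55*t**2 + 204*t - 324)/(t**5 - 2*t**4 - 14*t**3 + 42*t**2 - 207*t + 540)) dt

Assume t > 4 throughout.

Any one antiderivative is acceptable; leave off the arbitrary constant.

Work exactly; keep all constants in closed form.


Step 1. Decompose ∫((-5*t**4 + 12*t**3 - 55*t**2 + 204*t - 324)/(t**5 - 2*t**4 - 14*t**3 + 42*t**2 - 207*t + 540)) dt by partial fractions, (-5*t**4 + 12*t**3 - 55*t**2 + 204*t - 324)/(t**5 - 2*t**4 - 14*t**3 + 42*t**2 - 207*t + 540) = -3/(t**2 + 9) - 3/(t + 5) + 2/(t - 3) - 4/(t - 4): now ∫(-4/(t - 4)) dt + ∫(2/(t - 3)) dt + ∫(-3/(t + 5)) dt + ∫(-3/(t**2 + 9)) dt.
Step 2. Evaluate the standard form [assuming t > 3]: now 2*log(t - 3) + ∫(-4/(t - 4)) dt + ∫(-3/(t + 5)) dt + ∫(-3/(t**2 + 9)) dt.
Step 3. Evaluate the standard form [assuming t > 4]: now -4*log(t - 4) + 2*log(t - 3) + ∫(-3/(t + 5)) dt + ∫(-3/(t**2 + 9)) dt.
Step 4. Evaluate the standard form [assuming t > -5]: now -4*log(t - 4) + 2*log(t - 3) - 3*log(t + 5) + ∫(-3/(t**2 + 9)) dt.
Step 5. Evaluate the standard form: now -4*log(t - 4) + 2*log(t - 3) - 3*log(t + 5) - atan(t/3).
Answer: -4*log(t - 4) + 2*log(t - 3) - 3*log(t + 5) - atan(t/3).


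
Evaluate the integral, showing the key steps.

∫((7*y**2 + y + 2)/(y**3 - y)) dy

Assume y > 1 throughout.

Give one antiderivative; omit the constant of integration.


Step 1. Decompose ∫((7*y**2 + y + 2)/(y**3 - y)) dy by partial fractions, (7*y**2 + y + 2)/(y**3 - y) = 4/(y + 1) + 5/(y - 1) - 2/y: now ∫(-2/y) dy + ∫(5/(y - 1)) dy + ∫(4/(y + 1)) dy.
Step 2. Evaluate the standard form [assuming y > -1]: now 4*log(y + 1) + ∫(-2/y) dy + ∫(5/(y - 1)) dy.
Step 3. Evaluate the standard form [assuming y > 0]: now -2*log(y) + 4*log(y + 1) + ∫(5/(y - 1)) dy.
Step 4. Evaluate the standard form [assuming y > 1]: now -2*log(y) + 5*log(y - 1) + 4*log(y + 1).
Answer: -2*log(y) + 5*log(y - 1) + 4*log(y + 1).


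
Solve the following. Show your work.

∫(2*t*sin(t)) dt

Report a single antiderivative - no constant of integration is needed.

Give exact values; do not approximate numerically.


Step 1. Integrate ∫(2*t*sin(t)) dt by parts with u = t, dv = (2*sin(t)) dt, so v = -2*cos(t): now -2*t*cos(t) + ∫(2*cos(t)) dt.
Step 2. Evaluate the standard form: now -2*t*cos(t) + 2*sin(t).
Answer: -2*t*cos(t) + 2*sin(t).


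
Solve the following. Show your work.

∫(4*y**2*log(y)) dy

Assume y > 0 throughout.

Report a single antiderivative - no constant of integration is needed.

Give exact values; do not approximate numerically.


Step 1. Integrate ∫(4*y**2*log(y)) dy by parts with u = log(y), dv = (4*y**2) dy, so v = 4*y**3/3 [assuming y > 0]: now 4*y**3*log(y)/3 + ∫(-4*y**2/3) dy.
Step 2. Evaluate the standard form: now 4*y**3*log(y)/3 - 4*y**3/9.
Answer: 4*y**3*log(y)/3 - 4*y**3/9.


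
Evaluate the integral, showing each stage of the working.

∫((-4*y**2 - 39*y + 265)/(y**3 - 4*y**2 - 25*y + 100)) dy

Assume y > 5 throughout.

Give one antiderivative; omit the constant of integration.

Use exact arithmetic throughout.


Step 1. Decompose ∫((-4*y**2 - 39*y + 265)/(y**3 - 4*y**2 - 25*y + 100)) dy by partial fractions, (-4*y**2 - 39*y + 265)/(y**3 - 4*y**2 - 25*y + 100) = 4/(y + 5) - 5/(y - 4) - 3/(y - 5): now ∫(-3/(y - 5)) dy + ∫(-5/(y - 4)) dy + ∫(4/(y + 5)) dy.
Step 2. Evaluate the standard form [assuming y > -5]: now 4*log(y + 5) + ∫(-3/(y - 5)) dy + ∫(-5/(y - 4)) dy.
Step 3. Evaluate the standard form [assuming y > 4]: now -5*log(y - 4) + 4*log(y + 5) + ∫(-3/(y - 5)) dy.
Step 4. Evaluate the standard form [assuming y > 5]: now -3*log(y - 5) - 5*log(y - 4) + 4*log(y + 5).
Answer: -3*log(y - 5) - 5*log(y - 4) + 4*log(y + 5).


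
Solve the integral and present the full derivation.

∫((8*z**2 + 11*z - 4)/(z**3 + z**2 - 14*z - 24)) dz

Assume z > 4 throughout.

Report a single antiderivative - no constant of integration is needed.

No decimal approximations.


Step 1. Decompose ∫((8*z**2 + 11*z - 4)/(z**3 + z**2 - 14*z - 24)) dz by partial fractions, (8*z**2 + 11*z - 4)/(z**3 + z**2 - 14*z - 24) = 5/(z + 3) - 1/(z + 2) + 4/(z - 4): now ∫(4/(z - 4)) dz + ∫(-1/(z + 2)) dz + ∫(5/(z + 3)) dz.
Step 2. Evaluate the standard form [assuming z > -3]: now 5*log(z + 3) + ∫(4/(z - 4)) dz + ∫(-1/(z + 2)) dz.
Step 3. Evaluate the standard form [assuming z > -2]: now -log(z + 2) + 5*log(z + 3) + ∫(4/(z - 4)) dz.
Step 4. Evaluate the standard form [assuming z > 4]: now 4*log(z - 4) - log(z + 2) + 5*log(z + 3).
Answer: 4*log(z - 4) - log(z + 2) + 5*log(z + 3).


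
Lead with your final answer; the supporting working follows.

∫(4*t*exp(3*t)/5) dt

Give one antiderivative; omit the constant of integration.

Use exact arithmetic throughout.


The answer is 4*t*exp(3*t)/15 - 4*exp(3*t)/45.
Step 1. Integrate ∫(4*t*exp(3*t)/5) dt by parts with u = t, dv = (4*exp(3*t)/5) dt, so v = 4*exp(3*t)/15: now 4*t*exp(3*t)/15 + ∫(-4*exp(3*t)/15) dt.
Step 2. Evaluate the standard form: now 4*t*exp(3*t)/15 - 4*exp(3*t)/45.
Answer: 4*t*exp(3*t)/15 - 4*exp(3*t)/45.


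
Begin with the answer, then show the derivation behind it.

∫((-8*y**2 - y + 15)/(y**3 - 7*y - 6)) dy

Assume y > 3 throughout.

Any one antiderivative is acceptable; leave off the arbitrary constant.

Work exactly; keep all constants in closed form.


The answer is -3*log(y - 3) - 2*log(y + 1) - 3*log(y + 2).
Step 1. Decompose ∫((-8*y**2 - y + 15)/(y**3 - 7*y - 6)) dy by partial fractions, (-8*y**2 - y + 15)/(y**3 - 7*y - 6) = -3/(y + 2) - 2/(y + 1) - 3/(y - 3): now ∫(-3/(y - 3)) dy + ∫(-2/(y + 1)) dy + ∫(-3/(y + 2)) dy.
Step 2. Evaluate the standard form [assuming y > -2]: now -3*log(y + 2) + ∫(-3/(y - 3)) dy + ∫(-2/(y + 1)) dy.
Step 3. Evaluate the standard form [assuming y > 3]: now -3*log(y - 3) - 3*log(y + 2) + ∫(-2/(y + 1)) dy.
Step 4. Evaluate the standard form [assuming y > -1]: now -3*log(y - 3) - 2*log(y + 1) - 3*log(y + 2).
Answer: -3*log(y - 3) - 2*log(y + 1) - 3*log(y + 2).


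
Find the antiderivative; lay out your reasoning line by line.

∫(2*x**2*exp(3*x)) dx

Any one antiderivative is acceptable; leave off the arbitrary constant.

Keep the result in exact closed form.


Step 1. Integrate ∫(2*x**2*exp(3*x)) dx by parts with u = x**2, dv = (2*exp(3*x)) dx, so v = 2*exp(3*x)/3: now 2*x**2*exp(3*x)/3 + ∫(-4*x*exp(3*x)/3) dx.
Step 2. Integrate ∫(-4*x*exp(3*x)/3) dx by parts with u = x, dv = (-4*exp(3*x)/3) dx, so v = -4*exp(3*x)/9: now 2*x**2*exp(3*x)/3 - 4*x*exp(3*x)/9 + ∫(4*exp(3*x)/9) dx.
Step 3. Evaluate the standard form: now 2*x**2*exp(3*x)/3 - 4*x*exp(3*x)/9 + 4*exp(3*x)/27.
Answer: 2*x**2*exp(3*x)/3 - 4*x*exp(3*x)/9 + 4*exp(3*x)/27.


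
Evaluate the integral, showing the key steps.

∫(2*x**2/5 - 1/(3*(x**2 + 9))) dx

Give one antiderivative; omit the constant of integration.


Step 1. Rewrite: now ∫(2*x**2/5) dx + ∫(-1/(3*(x**2 + 9))) dx.
Step 2. Evaluate the standard form: now -atan(x/3)/9 + ∫(2*x**2/5) dx.
Step 3. Evaluate the standard form: now 2*x**3/15 - atan(x/3)/9.
Answer: 2*x**3/15 - atan(x/3)/9.


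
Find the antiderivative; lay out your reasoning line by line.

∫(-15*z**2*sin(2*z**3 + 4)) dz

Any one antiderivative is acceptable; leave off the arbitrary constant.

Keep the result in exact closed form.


Step 1. Substitute u = z**3 + 2, turning ∫(-15*z**2*sin(2*z**3 + 4)) dz into ∫(-5*sin(2*u)) du: now ∫(-5*sin(2*u)) du.
Step 2. Evaluate the standard form: now 5*cos(2*u)/2.
Step 3. Substitute back u = z**3 + 2: now 5*cos(2*z**3 + 4)/2.
Answer: 5*cos(2*z**3 + 4)/2.


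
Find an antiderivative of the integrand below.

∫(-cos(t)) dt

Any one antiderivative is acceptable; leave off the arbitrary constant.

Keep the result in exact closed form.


Answer: -sin(t).


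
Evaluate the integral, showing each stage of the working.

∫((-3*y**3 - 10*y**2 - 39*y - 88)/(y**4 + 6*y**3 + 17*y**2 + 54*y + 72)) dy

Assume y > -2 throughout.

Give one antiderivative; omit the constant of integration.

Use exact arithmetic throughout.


Step 1. Decompose ∫((-3*y**3 - 10*y**2 - 39*y - 88)/(y**4 + 6*y**3 + 17*y**2 + 54*y + 72)) dy by partial fractions, (-3*y**3 - 10*y**2 - 39*y - 88)/(y**4 + 6*y**3 + 17*y**2 + 54*y + 72) = -2/(y**2 + 9) - 2/(y + 4) - 1/(y + 2): now ∫(-1/(y + 2)) dy + ∫(-2/(y + 4)) dy + ∫(-2/(y**2 + 9)) dy.
Step 2. Evaluate the standard form [assuming y > -2]: now -log(y + 2) + ∫(-2/(y + 4)) dy + ∫(-2/(y**2 + 9)) dy.
Step 3. Evaluate the standard form [assuming y > -4]: now -log(y + 2) - 2*log(y + 4) + ∫(-2/(y**2 + 9)) dy.
Step 4. Evaluate the standard form: now -log(y + 2) - 2*log(y + 4) - 2*atan(y/3)/3.
Answer: -log(y + 2) - 2*log(y + 4) - 2*atan(y/3)/3.


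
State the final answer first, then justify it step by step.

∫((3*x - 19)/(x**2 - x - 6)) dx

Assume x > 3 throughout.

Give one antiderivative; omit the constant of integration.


The answer is -2*log(x - 3) + 5*log(x + 2).
Step 1. Decompose ∫((3*x - 19)/(x**2 - x - 6)) dx by partial fractions, (3*x - 19)/(x**2 - x - 6) = 5/(x + 2) - 2/(x - 3): now ∫(-2/(x - 3)) dx + ∫(5/(x + 2)) dx.
Step 2. Evaluate the standard form [assuming x > 3]: now -2*log(x - 3) + ∫(5/(x + 2)) dx.
Step 3. Evaluate the standard form [assuming x > -2]: now -2*log(x - 3) + 5*log(x + 2).
Answer: -2*log(x - 3) + 5*log(x + 2).


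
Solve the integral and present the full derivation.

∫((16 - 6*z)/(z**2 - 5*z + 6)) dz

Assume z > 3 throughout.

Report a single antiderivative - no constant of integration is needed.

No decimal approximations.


Step 1. Decompose ∫((16 - 6*z)/(z**2 - 5*z + 6)) dz by partial fractions, (16 - 6*z)/(z**2 - 5*z + 6) = -4/(z - 2) - 2/(z - 3): now ∫(-2/(z - 3)) dz + ∫(-4/(z - 2)) dz.
Step 2. Evaluate the standard form [assuming z > 2]: now -4*log(z - 2) + ∫(-2/(z - 3)) dz.
Step 3. Evaluate the standard form [assuming z > 3]: now -2*log(z - 3) - 4*log(z - 2).
Answer: -2*log(z - 3) - 4*log(z - 2).


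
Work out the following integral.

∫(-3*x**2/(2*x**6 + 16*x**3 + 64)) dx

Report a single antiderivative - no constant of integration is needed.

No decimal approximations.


Answer: -atan(x**3/4 + 1)/8.


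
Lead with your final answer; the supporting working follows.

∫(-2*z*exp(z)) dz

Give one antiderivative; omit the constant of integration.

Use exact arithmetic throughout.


The answer is -2*z*exp(z) + 2*exp(z).
Step 1. Integrate ∫(-2*z*exp(z)) dz by parts with u = z, dv = (-2*exp(z)) dz, so v = -2*exp(z): now -2*z*exp(z) + ∫(2*exp(z)) dz.
Step 2. Evaluate the standard form: now -2*z*exp(z) + 2*exp(z).
Answer: -2*z*exp(z) + 2*exp(z).


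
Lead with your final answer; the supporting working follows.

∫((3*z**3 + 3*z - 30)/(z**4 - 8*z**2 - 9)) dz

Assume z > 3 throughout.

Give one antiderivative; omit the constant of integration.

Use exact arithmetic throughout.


The answer is log(z - 3) + 2*log(z + 3) + 3*atan(z).
Step 1. Decompose ∫((3*z**3 + 3*z - 30)/(z**4 - 8*z**2 - 9)) dz by partial fractions, (3*z**3 + 3*z - 30)/(z**4 - 8*z**2 - 9) = 3/(z**2 + 1) + 2/(z + 3) + 1/(z - 3): now ∫(1/(z - 3)) dz + ∫(2/(z + 3)) dz + ∫(3/(z**2 + 1)) dz.
Step 2. Evaluate the standard form [assuming z > 3]: now log(z - 3) + ∫(2/(z + 3)) dz + ∫(3/(z**2 + 1)) dz.
Step 3. Evaluate the standard form [assuming z > -3]: now log(z - 3) + 2*log(z + 3) + ∫(3/(z**2 + 1)) dz.
Step 4. Evaluate the standard form: now log(z - 3) + 2*log(z + 3) + 3*atan(z).
Answer: log(z - 3) + 2*log(z + 3) + 3*atan(z).


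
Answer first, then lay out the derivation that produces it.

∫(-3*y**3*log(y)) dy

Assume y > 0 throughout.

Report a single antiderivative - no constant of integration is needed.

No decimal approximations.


The answer is -3*y**4*log(y)/4 + 3*y**4/16.
Step 1. Integrate ∫(-3*y**3*log(y)) dy by parts with u = log(y), dv = (-3*y**3) dy, so v = -3*y**4/4 [assuming y > 0]: now -3*y**4*log(y)/4 + ∫(3*y**3/4) dy.
Step 2. Evaluate the standard form: now -3*y**4*log(y)/4 + 3*y**4/16.
Answer: -3*y**4*log(y)/4 + 3*y**4/16.


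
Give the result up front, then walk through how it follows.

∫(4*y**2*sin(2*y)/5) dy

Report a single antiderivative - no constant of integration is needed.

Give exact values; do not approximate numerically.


The answer is -2*y**2*cos(2*y)/5 + 2*y*sin(2*y)/5 + cos(2*y)/5.
Step 1. Integrate ∫(4*y**2*sin(2*y)/5) dy by parts with u = y**2, dv = (4*sin(2*y)/5) dy, so v = -2*cos(2*y)/5: now -2*y**2*cos(2*y)/5 + ∫(4*y*cos(2*y)/5) dy.
Step 2. Integrate ∫(4*y*cos(2*y)/5) dy by parts with u = y, dv = (4*cos(2*y)/5) dy, so v = 2*sin(2*y)/5: now -2*y**2*cos(2*y)/5 + 2*y*sin(2*y)/5 + ∫(-2*sin(2*y)/5) dy.
Step 3. Evaluate the standard form: now -2*y**2*cos(2*y)/5 + 2*y*sin(2*y)/5 + cos(2*y)/5.
Answer: -2*y**2*cos(2*y)/5 + 2*y*sin(2*y)/5 + cos(2*y)/5.


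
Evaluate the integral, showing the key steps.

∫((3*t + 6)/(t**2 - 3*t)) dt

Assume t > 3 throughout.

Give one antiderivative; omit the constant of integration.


Step 1. Decompose ∫((3*t + 6)/(t**2 - 3*t)) dt by partial fractions, (3*t + 6)/(t**2 - 3*t) = 5/(t - 3) - 2/t: now ∫(-2/t) dt + ∫(5/(t - 3)) dt.
Step 2. Evaluate the standard form [assuming t > 3]: now 5*log(t - 3) + ∫(-2/t) dt.
Step 3. Evaluate the standard form [assuming t > 0]: now -2*log(t) + 5*log(t - 3).
Answer: -2*log(t) + 5*log(t - 3).


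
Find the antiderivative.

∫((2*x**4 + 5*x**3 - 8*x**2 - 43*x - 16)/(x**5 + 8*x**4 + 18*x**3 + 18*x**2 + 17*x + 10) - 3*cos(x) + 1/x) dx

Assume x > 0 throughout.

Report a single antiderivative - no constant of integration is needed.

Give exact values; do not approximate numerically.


Answer: log(x) + 2*log(x + 1) - 2*log(x + 2) + 2*log(x + 5) - 3*sin(x) - 3*atan(x).


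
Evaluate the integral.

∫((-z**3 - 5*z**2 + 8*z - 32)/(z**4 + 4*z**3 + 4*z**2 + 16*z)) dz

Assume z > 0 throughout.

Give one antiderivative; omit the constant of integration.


Answer: -2*log(z) + log(z + 4) + 3*atan(z/2)/2.


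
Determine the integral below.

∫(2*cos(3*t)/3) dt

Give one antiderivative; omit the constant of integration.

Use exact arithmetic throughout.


Answer: 2*sin(3*t)/9.


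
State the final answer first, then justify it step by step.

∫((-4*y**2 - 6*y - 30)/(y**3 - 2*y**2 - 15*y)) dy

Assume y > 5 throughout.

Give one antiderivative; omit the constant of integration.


The answer is 2*log(y) - 4*log(y - 5) - 2*log(y + 3).
Step 1. Decompose ∫((-4*y**2 - 6*y - 30)/(y**3 - 2*y**2 - 15*y)) dy by partial fractions, (-4*y**2 - 6*y - 30)/(y**3 - 2*y**2 - 15*y) = -2/(y + 3) - 4/(y - 5) + 2/y: now ∫(2/y) dy + ∫(-4/(y - 5)) dy + ∫(-2/(y + 3)) dy.
Step 2. Evaluate the standard form [assuming y > -3]: now -2*log(y + 3) + ∫(2/y) dy + ∫(-4/(y - 5)) dy.
Step 3. Evaluate the standard form [assuming y > 5]: now -4*log(y - 5) - 2*log(y + 3) + ∫(2/y) dy.
Step 4. Evaluate the standard form [assuming y > 0]: now 2*log(y) - 4*log(y - 5) - 2*log(y + 3).
Answer: 2*log(y) - 4*log(y - 5) - 2*log(y + 3).


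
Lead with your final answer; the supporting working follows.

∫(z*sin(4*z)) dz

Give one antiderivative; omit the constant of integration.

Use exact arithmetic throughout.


The answer is -z*cos(4*z)/4 + sin(4*z)/16.
Step 1. Integrate ∫(z*sin(4*z)) dz by parts with u = z, dv = (sin(4*z)) dz, so v = -cos(4*z)/4: now -z*cos(4*z)/4 + ∫(cos(4*z)/4) dz.
Step 2. Evaluate the standard form: now -z*cos(4*z)/4 + sin(4*z)/16.
Answer: -z*cos(4*z)/4 + sin(4*z)/16.


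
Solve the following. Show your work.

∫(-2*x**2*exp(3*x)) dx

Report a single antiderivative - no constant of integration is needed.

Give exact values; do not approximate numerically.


Step 1. Integrate ∫(-2*x**2*exp(3*x)) dx by parts with u = x**2, dv = (-2*exp(3*x)) dx, so v = -2*exp(3*x)/3: now -2*x**2*exp(3*x)/3 + ∫(4*x*exp(3*x)/3) dx.
Step 2. Integrate ∫(4*x*exp(3*x)/3) dx by parts with u = x, dv = (4*exp(3*x)/3) dx, so v = 4*exp(3*x)/9: now -2*x**2*exp(3*x)/3 + 4*x*exp(3*x)/9 + ∫(-4*exp(3*x)/9) dx.
Step 3. Evaluate the standard form: now -2*x**2*exp(3*x)/3 + 4*x*exp(3*x)/9 - 4*exp(3*x)/27.
Answer: -2*x**2*exp(3*x)/3 + 4*x*exp(3*x)/9 - 4*exp(3*x)/27.


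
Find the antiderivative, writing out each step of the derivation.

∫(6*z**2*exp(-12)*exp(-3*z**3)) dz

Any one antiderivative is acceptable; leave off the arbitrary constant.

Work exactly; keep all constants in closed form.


Step 1. Substitute u = z**3 + 4, turning ∫(6*z**2*exp(-12)*exp(-3*z**3)) dz into ∫(2*exp(-3*u)) du: now ∫(2*exp(-3*u)) du.
Step 2. Evaluate the standard form: now -2*exp(-3*u)/3.
Step 3. Substitute back u = z**3 + 4: now -2*exp(-3*z**3 - 12)/3.
Answer: -2*exp(-3*z**3 - 12)/3.


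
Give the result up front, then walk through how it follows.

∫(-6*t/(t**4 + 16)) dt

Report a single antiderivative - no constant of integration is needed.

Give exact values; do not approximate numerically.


The answer is -3*atan(t**2/4)/4.
Step 1. Substitute u = t**2, turning ∫(-6*t/(t**4 + 16)) dt into ∫(-3/(u**2 + 16)) du: now ∫(-3/(u**2 + 16)) du.
Step 2. Evaluate the standard form: now -3*atan(u/4)/4.
Step 3. Substitute back u = t**2: now -3*atan(t**2/4)/4.
Answer: -3*atan(t**2/4)/4.


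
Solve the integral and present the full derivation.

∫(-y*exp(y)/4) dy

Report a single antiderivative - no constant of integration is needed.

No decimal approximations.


Step 1. Integrate ∫(-y*exp(y)/4) dy by parts with u = y, dv = (-exp(y)/4) dy, so v = -exp(y)/4: now -y*exp(y)/4 + ∫(exp(y)/4) dy.
Step 2. Evaluate the standard form: now -y*exp(y)/4 + exp(y)/4.
Answer: -y*exp(y)/4 + exp(y)/4.


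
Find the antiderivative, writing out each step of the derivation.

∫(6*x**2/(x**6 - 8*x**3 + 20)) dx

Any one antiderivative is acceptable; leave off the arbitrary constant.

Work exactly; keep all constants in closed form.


Step 1. Substitute u = x**3 - 4, turning ∫(6*x**2/(x**6 - 8*x**3 + 20)) dx into ∫(2/(u**2 + 4)) du: now ∫(2/(u**2 + 4)) du.
Step 2. Evaluate the standard form: now atan(u/2).
Step 3. Substitute back u = x**3 - 4: now atan(x**3/2 - 2).
Answer: atan(x**3/2 - 2).


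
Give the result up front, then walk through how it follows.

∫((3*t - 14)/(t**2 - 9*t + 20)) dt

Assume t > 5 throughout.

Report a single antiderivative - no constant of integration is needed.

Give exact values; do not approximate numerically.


The answer is log(t - 5) + 2*log(t - 4).
Step 1. Decompose ∫((3*t - 14)/(t**2 - 9*t + 20)) dt by partial fractions, (3*t - 14)/(t**2 - 9*t + 20) = 2/(t - 4) + 1/(t - 5): now ∫(1/(t - 5)) dt + ∫(2/(t - 4)) dt.
Step 2. Evaluate the standard form [assuming t > 5]: now log(t - 5) + ∫(2/(t - 4)) dt.
Step 3. Evaluate the standard form [assuming t > 4]: now log(t - 5) + 2*log(t - 4).
Answer: log(t - 5) + 2*log(t - 4).


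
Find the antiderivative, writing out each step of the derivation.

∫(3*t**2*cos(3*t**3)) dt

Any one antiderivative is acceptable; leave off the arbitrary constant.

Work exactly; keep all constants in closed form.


Step 1. Substitute u = t**3, turning ∫(3*t**2*cos(3*t**3)) dt into ∫(cos(3*u)) du: now ∫(cos(3*u)) du.
Step 2. Evaluate the standard form: now sin(3*u)/3.
Step 3. Substitute back u = t**3: now sin(3*t**3)/3.
Answer: sin(3*t**3)/3.


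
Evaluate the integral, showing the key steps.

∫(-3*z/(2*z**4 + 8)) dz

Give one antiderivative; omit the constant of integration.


Step 1. Substitute u = z**2, turning ∫(-3*z/(2*z**4 + 8)) dz into ∫(-3/(4*(u**2 + 4))) du: now ∫(-3/(4*(u**2 + 4))) du.
Step 2. Evaluate the standard form: now -3*atan(u/2)/8.
Step 3. Substitute back u = z**2: now -3*atan(z**2/2)/8.
Answer: -3*atan(z**2/2)/8.


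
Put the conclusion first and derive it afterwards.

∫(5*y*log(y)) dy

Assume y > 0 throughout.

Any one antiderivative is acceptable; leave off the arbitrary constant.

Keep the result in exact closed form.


The answer is 5*y**2*log(y)/2 - 5*y**2/4.
Step 1. Integrate ∫(5*y*log(y)) dy by parts with u = log(y), dv = (5*y) dy, so v = 5*y**2/2 [assuming y > 0]: now 5*y**2*log(y)/2 + ∫(-5*y/2) dy.
Step 2. Evaluate the standard form: now 5*y**2*log(y)/2 - 5*y**2/4.
Answer: 5*y**2*log(y)/2 - 5*y**2/4.


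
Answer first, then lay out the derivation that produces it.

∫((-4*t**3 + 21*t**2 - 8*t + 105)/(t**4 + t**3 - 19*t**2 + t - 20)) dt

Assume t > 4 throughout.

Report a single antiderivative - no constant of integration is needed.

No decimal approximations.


The answer is log(t - 4) - 5*log(t + 5) - 4*atan(t).
Step 1. Decompose ∫((-4*t**3 + 21*t**2 - 8*t + 105)/(t**4 + t**3 - 19*t**2 + t - 20)) dt by partial fractions, (-4*t**3 + 21*t**2 - 8*t + 105)/(t**4 + t**3 - 19*t**2 + t - 20) = -4/(t**2 + 1) - 5/(t + 5) + 1/(t - 4): now ∫(1/(t - 4)) dt + ∫(-5/(t + 5)) dt + ∫(-4/(t**2 + 1)) dt.
Step 2. Evaluate the standard form [assuming t > -5]: now -5*log(t + 5) + ∫(1/(t - 4)) dt + ∫(-4/(t**2 + 1)) dt.
Step 3. Evaluate the standard form [assuming t > 4]: now log(t - 4) - 5*log(t + 5) + ∫(-4/(t**2 + 1)) dt.
Step 4. Evaluate the standard form: now log(t - 4) - 5*log(t + 5) - 4*atan(t).
Answer: log(t - 4) - 5*log(t + 5) - 4*atan(t).


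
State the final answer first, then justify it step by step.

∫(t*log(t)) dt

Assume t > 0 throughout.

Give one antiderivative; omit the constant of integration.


The answer is t**2*log(t)/2 - t**2/4.
Step 1. Integrate ∫(t*log(t)) dt by parts with u = log(t), dv = (t) dt, so v = t**2/2 [assuming t > 0]: now t**2*log(t)/2 + ∫(-t/2) dt.
Step 2. Evaluate the standard form: now t**2*log(t)/2 - t**2/4.
Answer: t**2*log(t)/2 - t**2/4.


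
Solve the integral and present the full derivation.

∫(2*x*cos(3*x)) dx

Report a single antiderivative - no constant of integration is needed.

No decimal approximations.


Step 1. Integrate ∫(2*x*cos(3*x)) dx by parts with u = x, dv = (2*cos(3*x)) dx, so v = 2*sin(3*x)/3: now 2*x*sin(3*x)/3 + ∫(-2*sin(3*x)/3) dx.
Step 2. Evaluate the standard form: now 2*x*sin(3*x)/3 + 2*cos(3*x)/9.
Answer: 2*x*sin(3*x)/3 + 2*cos(3*x)/9.


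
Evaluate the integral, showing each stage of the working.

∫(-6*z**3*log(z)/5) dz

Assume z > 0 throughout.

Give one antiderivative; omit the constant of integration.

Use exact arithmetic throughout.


Step 1. Integrate ∫(-6*z**3*log(z)/5) dz by parts with u = log(z), dv = (-6*z**3/5) dz, so v = -3*z**4/10 [assuming z > 0]: now -3*z**4*log(z)/10 + ∫(3*z**3/10) dz.
Step 2. Evaluate the standard form: now -3*z**4*log(z)/10 + 3*z**4/40.
Answer: -3*z**4*log(z)/10 + 3*z**4/40.


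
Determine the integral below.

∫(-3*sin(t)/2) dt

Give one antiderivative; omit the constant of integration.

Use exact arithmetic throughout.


Answer: 3*cos(t)/2.


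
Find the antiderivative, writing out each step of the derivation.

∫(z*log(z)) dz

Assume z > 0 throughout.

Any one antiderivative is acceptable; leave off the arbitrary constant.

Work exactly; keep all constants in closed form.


Step 1. Integrate ∫(z*log(z)) dz by parts with u = log(z), dv = (z) dz, so v = z**2/2 [assuming z > 0]: now z**2*log(z)/2 + ∫(-z/2) dz.
Step 2. Evaluate the standard form: now z**2*log(z)/2 - z**2/4.
Answer: z**2*log(z)/2 - z**2/4.
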